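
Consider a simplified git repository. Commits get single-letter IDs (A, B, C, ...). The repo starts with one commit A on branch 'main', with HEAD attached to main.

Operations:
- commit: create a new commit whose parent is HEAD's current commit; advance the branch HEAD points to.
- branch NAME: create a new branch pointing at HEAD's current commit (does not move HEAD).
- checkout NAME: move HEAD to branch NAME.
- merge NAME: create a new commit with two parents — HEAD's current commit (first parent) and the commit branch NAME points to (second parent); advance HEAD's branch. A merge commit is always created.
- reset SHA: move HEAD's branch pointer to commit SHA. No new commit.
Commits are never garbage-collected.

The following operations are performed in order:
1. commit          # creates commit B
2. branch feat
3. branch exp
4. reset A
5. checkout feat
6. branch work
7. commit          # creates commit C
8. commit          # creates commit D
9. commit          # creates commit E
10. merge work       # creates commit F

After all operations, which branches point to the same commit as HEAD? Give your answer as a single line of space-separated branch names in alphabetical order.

Answer: feat

Derivation:
After op 1 (commit): HEAD=main@B [main=B]
After op 2 (branch): HEAD=main@B [feat=B main=B]
After op 3 (branch): HEAD=main@B [exp=B feat=B main=B]
After op 4 (reset): HEAD=main@A [exp=B feat=B main=A]
After op 5 (checkout): HEAD=feat@B [exp=B feat=B main=A]
After op 6 (branch): HEAD=feat@B [exp=B feat=B main=A work=B]
After op 7 (commit): HEAD=feat@C [exp=B feat=C main=A work=B]
After op 8 (commit): HEAD=feat@D [exp=B feat=D main=A work=B]
After op 9 (commit): HEAD=feat@E [exp=B feat=E main=A work=B]
After op 10 (merge): HEAD=feat@F [exp=B feat=F main=A work=B]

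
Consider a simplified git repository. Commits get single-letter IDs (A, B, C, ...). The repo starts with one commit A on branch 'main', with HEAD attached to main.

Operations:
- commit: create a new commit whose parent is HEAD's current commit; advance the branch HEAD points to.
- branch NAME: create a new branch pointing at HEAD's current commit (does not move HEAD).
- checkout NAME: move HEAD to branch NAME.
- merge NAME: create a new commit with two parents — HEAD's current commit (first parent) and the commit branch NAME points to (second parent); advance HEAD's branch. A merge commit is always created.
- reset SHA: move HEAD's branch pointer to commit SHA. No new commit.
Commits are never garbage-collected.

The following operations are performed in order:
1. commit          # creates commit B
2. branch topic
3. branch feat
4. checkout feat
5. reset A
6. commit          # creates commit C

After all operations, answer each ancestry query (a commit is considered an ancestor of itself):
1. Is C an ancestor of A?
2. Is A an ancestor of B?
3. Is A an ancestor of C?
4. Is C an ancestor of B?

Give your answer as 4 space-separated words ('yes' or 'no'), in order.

After op 1 (commit): HEAD=main@B [main=B]
After op 2 (branch): HEAD=main@B [main=B topic=B]
After op 3 (branch): HEAD=main@B [feat=B main=B topic=B]
After op 4 (checkout): HEAD=feat@B [feat=B main=B topic=B]
After op 5 (reset): HEAD=feat@A [feat=A main=B topic=B]
After op 6 (commit): HEAD=feat@C [feat=C main=B topic=B]
ancestors(A) = {A}; C in? no
ancestors(B) = {A,B}; A in? yes
ancestors(C) = {A,C}; A in? yes
ancestors(B) = {A,B}; C in? no

Answer: no yes yes no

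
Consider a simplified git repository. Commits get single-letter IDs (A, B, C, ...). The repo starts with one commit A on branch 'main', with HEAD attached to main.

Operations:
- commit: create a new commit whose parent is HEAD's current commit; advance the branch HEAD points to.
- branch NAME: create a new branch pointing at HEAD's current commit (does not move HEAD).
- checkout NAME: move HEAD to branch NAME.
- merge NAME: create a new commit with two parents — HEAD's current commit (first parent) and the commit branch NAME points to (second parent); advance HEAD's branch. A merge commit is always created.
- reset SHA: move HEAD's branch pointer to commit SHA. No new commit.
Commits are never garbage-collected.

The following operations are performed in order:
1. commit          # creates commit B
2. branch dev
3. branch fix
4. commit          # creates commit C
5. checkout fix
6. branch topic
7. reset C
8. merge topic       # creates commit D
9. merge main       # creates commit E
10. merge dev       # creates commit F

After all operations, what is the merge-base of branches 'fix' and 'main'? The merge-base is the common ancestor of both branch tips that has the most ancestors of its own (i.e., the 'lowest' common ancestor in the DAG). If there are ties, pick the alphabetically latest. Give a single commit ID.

Answer: C

Derivation:
After op 1 (commit): HEAD=main@B [main=B]
After op 2 (branch): HEAD=main@B [dev=B main=B]
After op 3 (branch): HEAD=main@B [dev=B fix=B main=B]
After op 4 (commit): HEAD=main@C [dev=B fix=B main=C]
After op 5 (checkout): HEAD=fix@B [dev=B fix=B main=C]
After op 6 (branch): HEAD=fix@B [dev=B fix=B main=C topic=B]
After op 7 (reset): HEAD=fix@C [dev=B fix=C main=C topic=B]
After op 8 (merge): HEAD=fix@D [dev=B fix=D main=C topic=B]
After op 9 (merge): HEAD=fix@E [dev=B fix=E main=C topic=B]
After op 10 (merge): HEAD=fix@F [dev=B fix=F main=C topic=B]
ancestors(fix=F): ['A', 'B', 'C', 'D', 'E', 'F']
ancestors(main=C): ['A', 'B', 'C']
common: ['A', 'B', 'C']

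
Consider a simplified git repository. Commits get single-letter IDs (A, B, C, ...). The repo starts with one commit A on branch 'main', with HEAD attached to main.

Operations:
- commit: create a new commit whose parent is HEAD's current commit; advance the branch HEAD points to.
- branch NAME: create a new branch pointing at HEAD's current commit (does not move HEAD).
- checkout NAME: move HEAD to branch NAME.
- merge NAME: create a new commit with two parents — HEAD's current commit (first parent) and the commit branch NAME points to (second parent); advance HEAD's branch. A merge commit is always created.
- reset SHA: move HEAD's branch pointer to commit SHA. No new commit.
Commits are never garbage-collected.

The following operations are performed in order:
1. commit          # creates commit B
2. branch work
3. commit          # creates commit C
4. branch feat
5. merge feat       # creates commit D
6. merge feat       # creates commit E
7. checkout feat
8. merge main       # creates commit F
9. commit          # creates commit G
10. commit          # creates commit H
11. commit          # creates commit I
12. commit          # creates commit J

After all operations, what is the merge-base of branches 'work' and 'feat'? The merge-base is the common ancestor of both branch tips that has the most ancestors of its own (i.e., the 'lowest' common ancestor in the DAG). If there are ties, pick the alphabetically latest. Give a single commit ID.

After op 1 (commit): HEAD=main@B [main=B]
After op 2 (branch): HEAD=main@B [main=B work=B]
After op 3 (commit): HEAD=main@C [main=C work=B]
After op 4 (branch): HEAD=main@C [feat=C main=C work=B]
After op 5 (merge): HEAD=main@D [feat=C main=D work=B]
After op 6 (merge): HEAD=main@E [feat=C main=E work=B]
After op 7 (checkout): HEAD=feat@C [feat=C main=E work=B]
After op 8 (merge): HEAD=feat@F [feat=F main=E work=B]
After op 9 (commit): HEAD=feat@G [feat=G main=E work=B]
After op 10 (commit): HEAD=feat@H [feat=H main=E work=B]
After op 11 (commit): HEAD=feat@I [feat=I main=E work=B]
After op 12 (commit): HEAD=feat@J [feat=J main=E work=B]
ancestors(work=B): ['A', 'B']
ancestors(feat=J): ['A', 'B', 'C', 'D', 'E', 'F', 'G', 'H', 'I', 'J']
common: ['A', 'B']

Answer: B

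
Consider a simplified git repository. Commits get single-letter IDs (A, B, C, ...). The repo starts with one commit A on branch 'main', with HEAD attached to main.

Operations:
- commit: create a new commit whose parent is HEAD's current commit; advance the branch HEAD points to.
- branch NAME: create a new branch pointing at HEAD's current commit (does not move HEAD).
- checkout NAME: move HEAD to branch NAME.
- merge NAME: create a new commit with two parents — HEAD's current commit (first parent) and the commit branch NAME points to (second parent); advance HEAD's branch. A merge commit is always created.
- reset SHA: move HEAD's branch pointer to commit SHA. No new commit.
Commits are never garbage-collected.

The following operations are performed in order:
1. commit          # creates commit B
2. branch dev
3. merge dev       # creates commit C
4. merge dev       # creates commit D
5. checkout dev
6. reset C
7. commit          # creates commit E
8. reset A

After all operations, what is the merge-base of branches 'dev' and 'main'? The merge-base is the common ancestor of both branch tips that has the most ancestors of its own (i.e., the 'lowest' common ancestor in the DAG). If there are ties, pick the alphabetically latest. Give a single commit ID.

After op 1 (commit): HEAD=main@B [main=B]
After op 2 (branch): HEAD=main@B [dev=B main=B]
After op 3 (merge): HEAD=main@C [dev=B main=C]
After op 4 (merge): HEAD=main@D [dev=B main=D]
After op 5 (checkout): HEAD=dev@B [dev=B main=D]
After op 6 (reset): HEAD=dev@C [dev=C main=D]
After op 7 (commit): HEAD=dev@E [dev=E main=D]
After op 8 (reset): HEAD=dev@A [dev=A main=D]
ancestors(dev=A): ['A']
ancestors(main=D): ['A', 'B', 'C', 'D']
common: ['A']

Answer: A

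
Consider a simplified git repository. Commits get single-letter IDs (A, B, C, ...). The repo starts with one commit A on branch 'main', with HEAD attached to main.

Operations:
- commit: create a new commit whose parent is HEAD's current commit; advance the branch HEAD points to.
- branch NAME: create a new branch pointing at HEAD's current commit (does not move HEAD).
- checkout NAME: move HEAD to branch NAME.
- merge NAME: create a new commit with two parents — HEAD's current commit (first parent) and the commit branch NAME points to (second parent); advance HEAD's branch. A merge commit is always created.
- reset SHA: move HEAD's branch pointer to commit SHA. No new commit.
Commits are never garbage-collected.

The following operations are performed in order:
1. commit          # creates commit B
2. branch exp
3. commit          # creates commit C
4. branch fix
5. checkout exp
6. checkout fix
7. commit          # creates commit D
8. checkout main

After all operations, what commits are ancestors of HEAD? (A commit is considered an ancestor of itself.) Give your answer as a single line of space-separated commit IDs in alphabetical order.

After op 1 (commit): HEAD=main@B [main=B]
After op 2 (branch): HEAD=main@B [exp=B main=B]
After op 3 (commit): HEAD=main@C [exp=B main=C]
After op 4 (branch): HEAD=main@C [exp=B fix=C main=C]
After op 5 (checkout): HEAD=exp@B [exp=B fix=C main=C]
After op 6 (checkout): HEAD=fix@C [exp=B fix=C main=C]
After op 7 (commit): HEAD=fix@D [exp=B fix=D main=C]
After op 8 (checkout): HEAD=main@C [exp=B fix=D main=C]

Answer: A B C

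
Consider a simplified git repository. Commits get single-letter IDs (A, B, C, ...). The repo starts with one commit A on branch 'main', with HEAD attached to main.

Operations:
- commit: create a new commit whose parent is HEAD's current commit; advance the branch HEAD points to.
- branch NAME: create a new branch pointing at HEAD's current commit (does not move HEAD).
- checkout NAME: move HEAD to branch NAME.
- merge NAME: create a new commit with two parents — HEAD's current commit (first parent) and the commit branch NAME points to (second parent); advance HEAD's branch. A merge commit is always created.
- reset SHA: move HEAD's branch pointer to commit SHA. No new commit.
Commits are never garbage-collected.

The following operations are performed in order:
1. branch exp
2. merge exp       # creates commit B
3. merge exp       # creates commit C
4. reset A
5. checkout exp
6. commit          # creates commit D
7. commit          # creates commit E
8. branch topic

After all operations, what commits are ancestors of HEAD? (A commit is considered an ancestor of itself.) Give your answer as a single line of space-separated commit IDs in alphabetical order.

After op 1 (branch): HEAD=main@A [exp=A main=A]
After op 2 (merge): HEAD=main@B [exp=A main=B]
After op 3 (merge): HEAD=main@C [exp=A main=C]
After op 4 (reset): HEAD=main@A [exp=A main=A]
After op 5 (checkout): HEAD=exp@A [exp=A main=A]
After op 6 (commit): HEAD=exp@D [exp=D main=A]
After op 7 (commit): HEAD=exp@E [exp=E main=A]
After op 8 (branch): HEAD=exp@E [exp=E main=A topic=E]

Answer: A D E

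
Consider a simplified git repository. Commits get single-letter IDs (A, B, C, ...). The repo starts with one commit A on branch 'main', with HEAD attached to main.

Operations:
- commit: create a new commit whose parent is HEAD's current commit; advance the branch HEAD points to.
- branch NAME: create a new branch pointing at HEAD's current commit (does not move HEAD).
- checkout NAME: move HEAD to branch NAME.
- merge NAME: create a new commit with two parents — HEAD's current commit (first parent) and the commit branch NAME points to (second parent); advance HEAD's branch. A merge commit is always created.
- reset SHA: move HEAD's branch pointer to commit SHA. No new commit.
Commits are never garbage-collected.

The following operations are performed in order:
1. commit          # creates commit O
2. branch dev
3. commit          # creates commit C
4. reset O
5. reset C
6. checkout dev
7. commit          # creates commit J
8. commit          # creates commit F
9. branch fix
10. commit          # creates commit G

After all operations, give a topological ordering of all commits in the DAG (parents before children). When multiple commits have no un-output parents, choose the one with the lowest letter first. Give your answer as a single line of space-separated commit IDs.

Answer: A O C J F G

Derivation:
After op 1 (commit): HEAD=main@O [main=O]
After op 2 (branch): HEAD=main@O [dev=O main=O]
After op 3 (commit): HEAD=main@C [dev=O main=C]
After op 4 (reset): HEAD=main@O [dev=O main=O]
After op 5 (reset): HEAD=main@C [dev=O main=C]
After op 6 (checkout): HEAD=dev@O [dev=O main=C]
After op 7 (commit): HEAD=dev@J [dev=J main=C]
After op 8 (commit): HEAD=dev@F [dev=F main=C]
After op 9 (branch): HEAD=dev@F [dev=F fix=F main=C]
After op 10 (commit): HEAD=dev@G [dev=G fix=F main=C]
commit A: parents=[]
commit C: parents=['O']
commit F: parents=['J']
commit G: parents=['F']
commit J: parents=['O']
commit O: parents=['A']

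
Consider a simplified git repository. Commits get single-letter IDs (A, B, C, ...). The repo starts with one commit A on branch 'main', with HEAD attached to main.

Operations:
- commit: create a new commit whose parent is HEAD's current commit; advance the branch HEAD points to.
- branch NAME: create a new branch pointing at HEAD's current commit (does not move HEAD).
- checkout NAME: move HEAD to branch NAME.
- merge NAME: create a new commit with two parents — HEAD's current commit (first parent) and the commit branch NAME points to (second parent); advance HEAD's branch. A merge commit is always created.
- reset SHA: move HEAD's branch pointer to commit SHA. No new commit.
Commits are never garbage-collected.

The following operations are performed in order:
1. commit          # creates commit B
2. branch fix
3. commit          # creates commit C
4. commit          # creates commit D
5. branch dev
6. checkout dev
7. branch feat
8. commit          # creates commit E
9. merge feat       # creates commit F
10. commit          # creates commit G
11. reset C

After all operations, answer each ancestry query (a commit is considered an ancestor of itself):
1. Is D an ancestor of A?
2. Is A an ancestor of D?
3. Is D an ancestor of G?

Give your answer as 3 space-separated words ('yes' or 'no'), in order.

After op 1 (commit): HEAD=main@B [main=B]
After op 2 (branch): HEAD=main@B [fix=B main=B]
After op 3 (commit): HEAD=main@C [fix=B main=C]
After op 4 (commit): HEAD=main@D [fix=B main=D]
After op 5 (branch): HEAD=main@D [dev=D fix=B main=D]
After op 6 (checkout): HEAD=dev@D [dev=D fix=B main=D]
After op 7 (branch): HEAD=dev@D [dev=D feat=D fix=B main=D]
After op 8 (commit): HEAD=dev@E [dev=E feat=D fix=B main=D]
After op 9 (merge): HEAD=dev@F [dev=F feat=D fix=B main=D]
After op 10 (commit): HEAD=dev@G [dev=G feat=D fix=B main=D]
After op 11 (reset): HEAD=dev@C [dev=C feat=D fix=B main=D]
ancestors(A) = {A}; D in? no
ancestors(D) = {A,B,C,D}; A in? yes
ancestors(G) = {A,B,C,D,E,F,G}; D in? yes

Answer: no yes yes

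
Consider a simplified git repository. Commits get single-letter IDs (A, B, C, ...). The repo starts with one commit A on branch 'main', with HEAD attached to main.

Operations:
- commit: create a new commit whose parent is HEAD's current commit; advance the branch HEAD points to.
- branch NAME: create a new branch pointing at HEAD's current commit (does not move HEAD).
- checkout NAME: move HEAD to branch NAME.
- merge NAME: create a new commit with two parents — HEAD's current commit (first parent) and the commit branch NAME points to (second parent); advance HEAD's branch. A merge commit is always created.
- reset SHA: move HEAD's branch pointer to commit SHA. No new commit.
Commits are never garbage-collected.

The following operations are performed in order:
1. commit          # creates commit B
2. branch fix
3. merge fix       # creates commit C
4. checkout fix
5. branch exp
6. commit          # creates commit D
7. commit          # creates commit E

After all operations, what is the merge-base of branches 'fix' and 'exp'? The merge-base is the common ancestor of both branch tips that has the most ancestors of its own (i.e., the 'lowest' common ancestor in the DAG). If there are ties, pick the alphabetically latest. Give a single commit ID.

Answer: B

Derivation:
After op 1 (commit): HEAD=main@B [main=B]
After op 2 (branch): HEAD=main@B [fix=B main=B]
After op 3 (merge): HEAD=main@C [fix=B main=C]
After op 4 (checkout): HEAD=fix@B [fix=B main=C]
After op 5 (branch): HEAD=fix@B [exp=B fix=B main=C]
After op 6 (commit): HEAD=fix@D [exp=B fix=D main=C]
After op 7 (commit): HEAD=fix@E [exp=B fix=E main=C]
ancestors(fix=E): ['A', 'B', 'D', 'E']
ancestors(exp=B): ['A', 'B']
common: ['A', 'B']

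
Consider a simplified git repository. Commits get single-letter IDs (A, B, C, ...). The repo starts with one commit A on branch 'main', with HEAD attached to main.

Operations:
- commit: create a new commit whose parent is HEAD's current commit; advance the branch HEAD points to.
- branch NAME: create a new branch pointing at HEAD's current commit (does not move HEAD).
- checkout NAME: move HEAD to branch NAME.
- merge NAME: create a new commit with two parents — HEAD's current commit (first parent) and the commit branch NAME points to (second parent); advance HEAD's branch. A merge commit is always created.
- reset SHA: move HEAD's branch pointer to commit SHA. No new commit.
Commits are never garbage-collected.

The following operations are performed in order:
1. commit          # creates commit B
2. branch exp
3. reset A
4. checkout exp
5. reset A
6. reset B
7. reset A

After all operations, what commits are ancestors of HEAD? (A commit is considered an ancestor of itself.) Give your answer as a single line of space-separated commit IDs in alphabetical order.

Answer: A

Derivation:
After op 1 (commit): HEAD=main@B [main=B]
After op 2 (branch): HEAD=main@B [exp=B main=B]
After op 3 (reset): HEAD=main@A [exp=B main=A]
After op 4 (checkout): HEAD=exp@B [exp=B main=A]
After op 5 (reset): HEAD=exp@A [exp=A main=A]
After op 6 (reset): HEAD=exp@B [exp=B main=A]
After op 7 (reset): HEAD=exp@A [exp=A main=A]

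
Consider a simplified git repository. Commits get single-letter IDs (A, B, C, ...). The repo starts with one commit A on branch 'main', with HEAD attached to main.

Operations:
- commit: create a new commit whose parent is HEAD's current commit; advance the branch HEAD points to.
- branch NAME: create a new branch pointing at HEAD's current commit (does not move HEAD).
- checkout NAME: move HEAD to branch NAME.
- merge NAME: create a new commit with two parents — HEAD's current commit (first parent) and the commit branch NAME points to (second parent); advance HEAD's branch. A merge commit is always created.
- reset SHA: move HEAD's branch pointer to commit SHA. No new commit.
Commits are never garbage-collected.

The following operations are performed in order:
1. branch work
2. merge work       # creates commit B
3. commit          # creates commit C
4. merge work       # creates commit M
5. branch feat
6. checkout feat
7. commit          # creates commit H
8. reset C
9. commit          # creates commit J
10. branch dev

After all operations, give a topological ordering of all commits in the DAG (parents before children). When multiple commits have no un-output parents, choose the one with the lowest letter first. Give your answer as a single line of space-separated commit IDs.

Answer: A B C J M H

Derivation:
After op 1 (branch): HEAD=main@A [main=A work=A]
After op 2 (merge): HEAD=main@B [main=B work=A]
After op 3 (commit): HEAD=main@C [main=C work=A]
After op 4 (merge): HEAD=main@M [main=M work=A]
After op 5 (branch): HEAD=main@M [feat=M main=M work=A]
After op 6 (checkout): HEAD=feat@M [feat=M main=M work=A]
After op 7 (commit): HEAD=feat@H [feat=H main=M work=A]
After op 8 (reset): HEAD=feat@C [feat=C main=M work=A]
After op 9 (commit): HEAD=feat@J [feat=J main=M work=A]
After op 10 (branch): HEAD=feat@J [dev=J feat=J main=M work=A]
commit A: parents=[]
commit B: parents=['A', 'A']
commit C: parents=['B']
commit H: parents=['M']
commit J: parents=['C']
commit M: parents=['C', 'A']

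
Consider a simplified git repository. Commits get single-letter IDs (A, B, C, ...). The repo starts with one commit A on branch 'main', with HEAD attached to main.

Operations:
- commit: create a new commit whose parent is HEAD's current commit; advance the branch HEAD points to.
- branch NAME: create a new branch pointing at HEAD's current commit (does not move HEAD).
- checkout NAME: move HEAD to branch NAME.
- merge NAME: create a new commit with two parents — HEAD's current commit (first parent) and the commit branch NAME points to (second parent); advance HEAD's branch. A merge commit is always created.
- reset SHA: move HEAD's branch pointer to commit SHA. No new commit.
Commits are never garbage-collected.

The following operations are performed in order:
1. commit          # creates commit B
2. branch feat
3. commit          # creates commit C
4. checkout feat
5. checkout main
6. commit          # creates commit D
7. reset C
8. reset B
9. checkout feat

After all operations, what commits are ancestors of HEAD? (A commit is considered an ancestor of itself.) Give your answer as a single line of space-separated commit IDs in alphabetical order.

After op 1 (commit): HEAD=main@B [main=B]
After op 2 (branch): HEAD=main@B [feat=B main=B]
After op 3 (commit): HEAD=main@C [feat=B main=C]
After op 4 (checkout): HEAD=feat@B [feat=B main=C]
After op 5 (checkout): HEAD=main@C [feat=B main=C]
After op 6 (commit): HEAD=main@D [feat=B main=D]
After op 7 (reset): HEAD=main@C [feat=B main=C]
After op 8 (reset): HEAD=main@B [feat=B main=B]
After op 9 (checkout): HEAD=feat@B [feat=B main=B]

Answer: A B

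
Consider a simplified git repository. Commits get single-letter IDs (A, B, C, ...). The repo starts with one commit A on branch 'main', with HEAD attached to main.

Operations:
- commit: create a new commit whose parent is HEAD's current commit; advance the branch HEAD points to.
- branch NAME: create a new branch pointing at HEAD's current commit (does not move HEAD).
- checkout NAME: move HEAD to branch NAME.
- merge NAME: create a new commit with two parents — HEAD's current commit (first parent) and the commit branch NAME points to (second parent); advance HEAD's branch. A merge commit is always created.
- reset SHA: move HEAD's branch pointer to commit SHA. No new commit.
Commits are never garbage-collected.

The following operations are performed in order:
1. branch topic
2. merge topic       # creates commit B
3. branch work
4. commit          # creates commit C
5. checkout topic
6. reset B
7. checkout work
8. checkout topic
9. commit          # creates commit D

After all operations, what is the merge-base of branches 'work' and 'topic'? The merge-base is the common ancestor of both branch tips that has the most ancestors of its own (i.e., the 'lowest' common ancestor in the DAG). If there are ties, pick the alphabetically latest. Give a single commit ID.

Answer: B

Derivation:
After op 1 (branch): HEAD=main@A [main=A topic=A]
After op 2 (merge): HEAD=main@B [main=B topic=A]
After op 3 (branch): HEAD=main@B [main=B topic=A work=B]
After op 4 (commit): HEAD=main@C [main=C topic=A work=B]
After op 5 (checkout): HEAD=topic@A [main=C topic=A work=B]
After op 6 (reset): HEAD=topic@B [main=C topic=B work=B]
After op 7 (checkout): HEAD=work@B [main=C topic=B work=B]
After op 8 (checkout): HEAD=topic@B [main=C topic=B work=B]
After op 9 (commit): HEAD=topic@D [main=C topic=D work=B]
ancestors(work=B): ['A', 'B']
ancestors(topic=D): ['A', 'B', 'D']
common: ['A', 'B']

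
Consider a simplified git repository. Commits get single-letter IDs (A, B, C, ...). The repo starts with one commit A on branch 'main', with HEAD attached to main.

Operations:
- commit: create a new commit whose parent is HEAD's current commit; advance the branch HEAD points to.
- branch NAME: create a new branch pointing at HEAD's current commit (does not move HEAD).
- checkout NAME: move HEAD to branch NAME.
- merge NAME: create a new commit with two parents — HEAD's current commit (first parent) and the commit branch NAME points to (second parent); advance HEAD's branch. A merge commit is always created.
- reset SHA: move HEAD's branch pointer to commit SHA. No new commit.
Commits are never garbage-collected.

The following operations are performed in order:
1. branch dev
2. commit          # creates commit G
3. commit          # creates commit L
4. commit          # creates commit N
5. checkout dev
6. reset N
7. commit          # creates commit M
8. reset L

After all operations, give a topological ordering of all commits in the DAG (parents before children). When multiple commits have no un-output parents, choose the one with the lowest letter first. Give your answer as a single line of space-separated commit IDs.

Answer: A G L N M

Derivation:
After op 1 (branch): HEAD=main@A [dev=A main=A]
After op 2 (commit): HEAD=main@G [dev=A main=G]
After op 3 (commit): HEAD=main@L [dev=A main=L]
After op 4 (commit): HEAD=main@N [dev=A main=N]
After op 5 (checkout): HEAD=dev@A [dev=A main=N]
After op 6 (reset): HEAD=dev@N [dev=N main=N]
After op 7 (commit): HEAD=dev@M [dev=M main=N]
After op 8 (reset): HEAD=dev@L [dev=L main=N]
commit A: parents=[]
commit G: parents=['A']
commit L: parents=['G']
commit M: parents=['N']
commit N: parents=['L']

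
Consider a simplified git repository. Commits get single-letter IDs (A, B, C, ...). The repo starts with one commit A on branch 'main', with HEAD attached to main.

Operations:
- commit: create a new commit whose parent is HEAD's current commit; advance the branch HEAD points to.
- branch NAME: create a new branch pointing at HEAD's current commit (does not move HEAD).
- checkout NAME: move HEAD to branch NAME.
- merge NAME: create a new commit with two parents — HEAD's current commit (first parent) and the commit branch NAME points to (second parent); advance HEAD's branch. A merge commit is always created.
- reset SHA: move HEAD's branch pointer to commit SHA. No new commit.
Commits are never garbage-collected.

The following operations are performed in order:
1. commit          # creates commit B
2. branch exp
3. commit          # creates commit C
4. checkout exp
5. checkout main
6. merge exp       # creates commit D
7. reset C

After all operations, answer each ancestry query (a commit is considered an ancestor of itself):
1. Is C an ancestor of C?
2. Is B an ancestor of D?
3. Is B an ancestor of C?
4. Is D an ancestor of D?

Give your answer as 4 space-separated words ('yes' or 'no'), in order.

After op 1 (commit): HEAD=main@B [main=B]
After op 2 (branch): HEAD=main@B [exp=B main=B]
After op 3 (commit): HEAD=main@C [exp=B main=C]
After op 4 (checkout): HEAD=exp@B [exp=B main=C]
After op 5 (checkout): HEAD=main@C [exp=B main=C]
After op 6 (merge): HEAD=main@D [exp=B main=D]
After op 7 (reset): HEAD=main@C [exp=B main=C]
ancestors(C) = {A,B,C}; C in? yes
ancestors(D) = {A,B,C,D}; B in? yes
ancestors(C) = {A,B,C}; B in? yes
ancestors(D) = {A,B,C,D}; D in? yes

Answer: yes yes yes yes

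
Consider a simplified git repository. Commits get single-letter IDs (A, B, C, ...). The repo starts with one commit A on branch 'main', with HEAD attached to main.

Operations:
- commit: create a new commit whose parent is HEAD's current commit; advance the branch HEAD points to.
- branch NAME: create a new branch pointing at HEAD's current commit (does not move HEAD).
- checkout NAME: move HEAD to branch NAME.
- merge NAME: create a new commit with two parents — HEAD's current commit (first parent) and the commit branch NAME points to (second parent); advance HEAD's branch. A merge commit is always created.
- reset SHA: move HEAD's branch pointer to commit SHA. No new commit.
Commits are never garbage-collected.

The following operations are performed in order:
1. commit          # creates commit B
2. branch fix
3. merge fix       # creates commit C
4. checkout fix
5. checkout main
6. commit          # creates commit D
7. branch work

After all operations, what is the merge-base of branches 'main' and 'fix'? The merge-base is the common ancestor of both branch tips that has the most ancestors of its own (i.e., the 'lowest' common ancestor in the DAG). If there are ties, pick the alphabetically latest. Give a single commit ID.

Answer: B

Derivation:
After op 1 (commit): HEAD=main@B [main=B]
After op 2 (branch): HEAD=main@B [fix=B main=B]
After op 3 (merge): HEAD=main@C [fix=B main=C]
After op 4 (checkout): HEAD=fix@B [fix=B main=C]
After op 5 (checkout): HEAD=main@C [fix=B main=C]
After op 6 (commit): HEAD=main@D [fix=B main=D]
After op 7 (branch): HEAD=main@D [fix=B main=D work=D]
ancestors(main=D): ['A', 'B', 'C', 'D']
ancestors(fix=B): ['A', 'B']
common: ['A', 'B']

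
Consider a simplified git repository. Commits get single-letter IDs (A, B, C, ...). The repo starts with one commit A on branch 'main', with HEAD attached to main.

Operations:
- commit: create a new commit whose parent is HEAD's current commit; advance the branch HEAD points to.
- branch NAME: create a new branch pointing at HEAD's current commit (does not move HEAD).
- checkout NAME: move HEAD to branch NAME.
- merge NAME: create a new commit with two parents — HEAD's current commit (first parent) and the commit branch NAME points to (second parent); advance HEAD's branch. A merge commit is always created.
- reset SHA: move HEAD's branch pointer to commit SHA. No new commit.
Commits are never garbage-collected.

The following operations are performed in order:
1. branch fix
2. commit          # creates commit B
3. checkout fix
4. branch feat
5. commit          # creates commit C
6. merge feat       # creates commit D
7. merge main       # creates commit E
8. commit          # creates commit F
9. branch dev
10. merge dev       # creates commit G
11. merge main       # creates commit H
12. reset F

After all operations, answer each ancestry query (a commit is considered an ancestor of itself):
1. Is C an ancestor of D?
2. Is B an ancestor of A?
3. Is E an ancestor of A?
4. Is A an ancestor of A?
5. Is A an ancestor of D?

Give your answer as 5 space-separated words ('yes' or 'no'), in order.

After op 1 (branch): HEAD=main@A [fix=A main=A]
After op 2 (commit): HEAD=main@B [fix=A main=B]
After op 3 (checkout): HEAD=fix@A [fix=A main=B]
After op 4 (branch): HEAD=fix@A [feat=A fix=A main=B]
After op 5 (commit): HEAD=fix@C [feat=A fix=C main=B]
After op 6 (merge): HEAD=fix@D [feat=A fix=D main=B]
After op 7 (merge): HEAD=fix@E [feat=A fix=E main=B]
After op 8 (commit): HEAD=fix@F [feat=A fix=F main=B]
After op 9 (branch): HEAD=fix@F [dev=F feat=A fix=F main=B]
After op 10 (merge): HEAD=fix@G [dev=F feat=A fix=G main=B]
After op 11 (merge): HEAD=fix@H [dev=F feat=A fix=H main=B]
After op 12 (reset): HEAD=fix@F [dev=F feat=A fix=F main=B]
ancestors(D) = {A,C,D}; C in? yes
ancestors(A) = {A}; B in? no
ancestors(A) = {A}; E in? no
ancestors(A) = {A}; A in? yes
ancestors(D) = {A,C,D}; A in? yes

Answer: yes no no yes yes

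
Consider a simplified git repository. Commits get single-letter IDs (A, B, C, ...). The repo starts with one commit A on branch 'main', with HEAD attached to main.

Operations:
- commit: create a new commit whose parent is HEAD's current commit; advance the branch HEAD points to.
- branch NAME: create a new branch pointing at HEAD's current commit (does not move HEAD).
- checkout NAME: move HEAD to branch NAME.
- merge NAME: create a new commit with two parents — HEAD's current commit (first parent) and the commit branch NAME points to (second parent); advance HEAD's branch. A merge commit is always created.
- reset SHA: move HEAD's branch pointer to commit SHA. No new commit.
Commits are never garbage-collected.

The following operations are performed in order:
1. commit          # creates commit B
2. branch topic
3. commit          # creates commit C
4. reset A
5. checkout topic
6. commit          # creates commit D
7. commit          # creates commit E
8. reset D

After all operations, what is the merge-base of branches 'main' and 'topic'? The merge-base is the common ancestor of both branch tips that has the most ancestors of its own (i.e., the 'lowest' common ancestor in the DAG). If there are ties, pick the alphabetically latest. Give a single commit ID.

After op 1 (commit): HEAD=main@B [main=B]
After op 2 (branch): HEAD=main@B [main=B topic=B]
After op 3 (commit): HEAD=main@C [main=C topic=B]
After op 4 (reset): HEAD=main@A [main=A topic=B]
After op 5 (checkout): HEAD=topic@B [main=A topic=B]
After op 6 (commit): HEAD=topic@D [main=A topic=D]
After op 7 (commit): HEAD=topic@E [main=A topic=E]
After op 8 (reset): HEAD=topic@D [main=A topic=D]
ancestors(main=A): ['A']
ancestors(topic=D): ['A', 'B', 'D']
common: ['A']

Answer: A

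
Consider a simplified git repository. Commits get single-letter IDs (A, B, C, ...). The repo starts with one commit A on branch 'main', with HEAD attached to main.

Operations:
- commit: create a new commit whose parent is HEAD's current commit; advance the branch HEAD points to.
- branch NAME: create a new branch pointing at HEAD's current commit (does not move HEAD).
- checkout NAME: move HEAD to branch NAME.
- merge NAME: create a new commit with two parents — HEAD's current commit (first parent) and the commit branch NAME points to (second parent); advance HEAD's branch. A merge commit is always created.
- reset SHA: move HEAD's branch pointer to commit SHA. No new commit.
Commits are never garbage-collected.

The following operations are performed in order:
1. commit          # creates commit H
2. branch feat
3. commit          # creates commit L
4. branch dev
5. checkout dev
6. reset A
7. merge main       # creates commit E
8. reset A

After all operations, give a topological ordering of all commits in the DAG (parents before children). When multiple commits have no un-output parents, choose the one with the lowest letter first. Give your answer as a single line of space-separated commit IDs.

Answer: A H L E

Derivation:
After op 1 (commit): HEAD=main@H [main=H]
After op 2 (branch): HEAD=main@H [feat=H main=H]
After op 3 (commit): HEAD=main@L [feat=H main=L]
After op 4 (branch): HEAD=main@L [dev=L feat=H main=L]
After op 5 (checkout): HEAD=dev@L [dev=L feat=H main=L]
After op 6 (reset): HEAD=dev@A [dev=A feat=H main=L]
After op 7 (merge): HEAD=dev@E [dev=E feat=H main=L]
After op 8 (reset): HEAD=dev@A [dev=A feat=H main=L]
commit A: parents=[]
commit E: parents=['A', 'L']
commit H: parents=['A']
commit L: parents=['H']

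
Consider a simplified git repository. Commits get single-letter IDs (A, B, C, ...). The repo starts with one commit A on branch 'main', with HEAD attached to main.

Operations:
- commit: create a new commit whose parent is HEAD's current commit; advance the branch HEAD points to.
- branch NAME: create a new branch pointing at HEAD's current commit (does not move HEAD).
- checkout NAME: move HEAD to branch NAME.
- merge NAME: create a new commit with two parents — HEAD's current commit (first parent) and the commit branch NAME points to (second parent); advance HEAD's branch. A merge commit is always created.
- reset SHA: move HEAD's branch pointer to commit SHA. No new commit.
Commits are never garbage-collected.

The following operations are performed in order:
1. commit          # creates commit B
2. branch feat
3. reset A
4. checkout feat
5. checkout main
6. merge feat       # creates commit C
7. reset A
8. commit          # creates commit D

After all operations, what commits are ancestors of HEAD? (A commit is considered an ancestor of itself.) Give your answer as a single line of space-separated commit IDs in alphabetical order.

Answer: A D

Derivation:
After op 1 (commit): HEAD=main@B [main=B]
After op 2 (branch): HEAD=main@B [feat=B main=B]
After op 3 (reset): HEAD=main@A [feat=B main=A]
After op 4 (checkout): HEAD=feat@B [feat=B main=A]
After op 5 (checkout): HEAD=main@A [feat=B main=A]
After op 6 (merge): HEAD=main@C [feat=B main=C]
After op 7 (reset): HEAD=main@A [feat=B main=A]
After op 8 (commit): HEAD=main@D [feat=B main=D]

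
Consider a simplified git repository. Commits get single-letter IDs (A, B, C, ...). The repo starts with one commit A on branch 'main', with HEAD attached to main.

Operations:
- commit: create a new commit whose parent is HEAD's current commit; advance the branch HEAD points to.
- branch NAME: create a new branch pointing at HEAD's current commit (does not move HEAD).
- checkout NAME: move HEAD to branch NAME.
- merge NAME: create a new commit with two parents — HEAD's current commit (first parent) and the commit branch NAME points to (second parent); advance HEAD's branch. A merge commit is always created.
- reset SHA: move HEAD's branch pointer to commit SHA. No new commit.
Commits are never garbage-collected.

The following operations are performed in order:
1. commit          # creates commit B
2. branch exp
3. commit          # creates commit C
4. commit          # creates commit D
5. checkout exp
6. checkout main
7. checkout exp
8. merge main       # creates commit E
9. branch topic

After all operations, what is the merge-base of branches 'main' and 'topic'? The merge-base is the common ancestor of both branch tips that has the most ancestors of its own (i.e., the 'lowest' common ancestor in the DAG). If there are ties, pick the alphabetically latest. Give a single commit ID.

After op 1 (commit): HEAD=main@B [main=B]
After op 2 (branch): HEAD=main@B [exp=B main=B]
After op 3 (commit): HEAD=main@C [exp=B main=C]
After op 4 (commit): HEAD=main@D [exp=B main=D]
After op 5 (checkout): HEAD=exp@B [exp=B main=D]
After op 6 (checkout): HEAD=main@D [exp=B main=D]
After op 7 (checkout): HEAD=exp@B [exp=B main=D]
After op 8 (merge): HEAD=exp@E [exp=E main=D]
After op 9 (branch): HEAD=exp@E [exp=E main=D topic=E]
ancestors(main=D): ['A', 'B', 'C', 'D']
ancestors(topic=E): ['A', 'B', 'C', 'D', 'E']
common: ['A', 'B', 'C', 'D']

Answer: D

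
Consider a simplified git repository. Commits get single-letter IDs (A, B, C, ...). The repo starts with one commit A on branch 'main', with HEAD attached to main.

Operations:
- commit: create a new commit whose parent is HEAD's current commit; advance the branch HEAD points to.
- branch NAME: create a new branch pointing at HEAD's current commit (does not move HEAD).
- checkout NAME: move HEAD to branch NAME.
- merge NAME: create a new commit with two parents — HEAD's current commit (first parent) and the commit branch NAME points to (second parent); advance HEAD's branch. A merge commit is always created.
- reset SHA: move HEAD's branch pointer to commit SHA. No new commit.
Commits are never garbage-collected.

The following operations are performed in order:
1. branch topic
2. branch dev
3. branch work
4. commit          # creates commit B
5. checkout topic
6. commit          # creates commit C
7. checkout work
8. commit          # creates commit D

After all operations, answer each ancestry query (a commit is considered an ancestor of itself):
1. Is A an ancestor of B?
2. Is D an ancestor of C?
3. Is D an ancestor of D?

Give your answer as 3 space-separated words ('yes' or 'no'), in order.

After op 1 (branch): HEAD=main@A [main=A topic=A]
After op 2 (branch): HEAD=main@A [dev=A main=A topic=A]
After op 3 (branch): HEAD=main@A [dev=A main=A topic=A work=A]
After op 4 (commit): HEAD=main@B [dev=A main=B topic=A work=A]
After op 5 (checkout): HEAD=topic@A [dev=A main=B topic=A work=A]
After op 6 (commit): HEAD=topic@C [dev=A main=B topic=C work=A]
After op 7 (checkout): HEAD=work@A [dev=A main=B topic=C work=A]
After op 8 (commit): HEAD=work@D [dev=A main=B topic=C work=D]
ancestors(B) = {A,B}; A in? yes
ancestors(C) = {A,C}; D in? no
ancestors(D) = {A,D}; D in? yes

Answer: yes no yes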